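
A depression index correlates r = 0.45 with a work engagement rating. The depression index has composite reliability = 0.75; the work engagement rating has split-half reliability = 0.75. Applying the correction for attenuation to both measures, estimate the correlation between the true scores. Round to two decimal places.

r_true = r_obs / √(r_xx · r_yy) = 0.45 / √(0.75 × 0.75) = 0.45 / √0.5625 = 0.45 / 0.7500 ≈ 0.60.

0.60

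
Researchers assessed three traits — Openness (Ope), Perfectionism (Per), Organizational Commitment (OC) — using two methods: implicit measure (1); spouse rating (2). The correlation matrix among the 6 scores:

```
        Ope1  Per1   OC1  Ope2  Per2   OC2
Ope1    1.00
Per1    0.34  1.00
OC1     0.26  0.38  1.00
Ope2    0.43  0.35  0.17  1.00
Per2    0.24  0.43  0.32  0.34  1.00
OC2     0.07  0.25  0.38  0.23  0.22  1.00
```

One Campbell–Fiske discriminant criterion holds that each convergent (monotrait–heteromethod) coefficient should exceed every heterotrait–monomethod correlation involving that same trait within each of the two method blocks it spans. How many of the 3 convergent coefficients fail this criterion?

Convergent coefficients and their comparison sets:
Ope (methods 1·2): 0.43 vs {0.34, 0.34, 0.26, 0.23} → pass.
Per (methods 1·2): 0.43 vs {0.34, 0.34, 0.38, 0.22} → pass.
OC (methods 1·2): 0.38 vs {0.26, 0.23, 0.38, 0.22} → fail.
1 of 3 fail.

1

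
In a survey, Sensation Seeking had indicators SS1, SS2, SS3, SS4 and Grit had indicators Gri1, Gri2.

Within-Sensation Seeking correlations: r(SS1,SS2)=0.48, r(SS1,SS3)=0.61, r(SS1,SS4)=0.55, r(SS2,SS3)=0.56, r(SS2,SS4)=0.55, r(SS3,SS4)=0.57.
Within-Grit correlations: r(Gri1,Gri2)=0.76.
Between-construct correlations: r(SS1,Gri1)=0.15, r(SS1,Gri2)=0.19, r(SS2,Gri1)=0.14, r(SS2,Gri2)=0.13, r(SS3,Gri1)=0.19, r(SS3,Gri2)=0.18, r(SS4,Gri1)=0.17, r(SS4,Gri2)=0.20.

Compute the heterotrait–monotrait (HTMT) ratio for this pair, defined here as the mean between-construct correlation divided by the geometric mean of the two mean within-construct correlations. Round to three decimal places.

0.260

Between-construct mean = 1.35/8 = 0.1688.
Mean within-SS = 3.32/6 = 0.5533; mean within-Gri = 0.76/1 = 0.7600.
Geometric mean = √(0.5533 × 0.7600) = 0.6485.
HTMT = 0.1688 / 0.6485 = 0.260.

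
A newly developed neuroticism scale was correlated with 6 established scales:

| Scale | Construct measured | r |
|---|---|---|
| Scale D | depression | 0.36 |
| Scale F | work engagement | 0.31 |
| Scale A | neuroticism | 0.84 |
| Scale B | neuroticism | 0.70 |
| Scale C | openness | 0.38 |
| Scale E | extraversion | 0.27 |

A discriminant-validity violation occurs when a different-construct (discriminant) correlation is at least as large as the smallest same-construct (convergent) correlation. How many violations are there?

Convergent (same construct = neuroticism): Scale A, Scale B.
Smallest convergent = 0.70. Discriminant values: 0.36, 0.31, 0.38, 0.27; count ≥ 0.70 → 0.

0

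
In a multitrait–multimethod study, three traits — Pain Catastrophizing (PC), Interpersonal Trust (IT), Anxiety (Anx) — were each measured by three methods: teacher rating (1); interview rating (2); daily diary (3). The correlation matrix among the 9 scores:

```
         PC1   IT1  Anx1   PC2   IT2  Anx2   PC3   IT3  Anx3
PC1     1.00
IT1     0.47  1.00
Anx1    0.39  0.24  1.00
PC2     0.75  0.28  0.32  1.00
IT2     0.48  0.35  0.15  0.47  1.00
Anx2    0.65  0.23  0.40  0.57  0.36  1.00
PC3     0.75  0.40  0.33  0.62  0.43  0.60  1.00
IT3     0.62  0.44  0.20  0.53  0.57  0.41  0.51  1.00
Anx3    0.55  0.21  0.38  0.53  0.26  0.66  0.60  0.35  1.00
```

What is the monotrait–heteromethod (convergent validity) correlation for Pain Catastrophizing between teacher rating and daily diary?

0.75

Same trait (PC), different methods: r(PC1, PC3) = 0.75.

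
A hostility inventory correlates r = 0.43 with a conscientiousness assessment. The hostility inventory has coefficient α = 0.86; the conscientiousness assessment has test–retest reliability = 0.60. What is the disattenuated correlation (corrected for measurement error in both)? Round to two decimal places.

0.60

r_true = r_obs / √(r_xx · r_yy) = 0.43 / √(0.86 × 0.60) = 0.43 / √0.5160 = 0.43 / 0.7183 ≈ 0.60.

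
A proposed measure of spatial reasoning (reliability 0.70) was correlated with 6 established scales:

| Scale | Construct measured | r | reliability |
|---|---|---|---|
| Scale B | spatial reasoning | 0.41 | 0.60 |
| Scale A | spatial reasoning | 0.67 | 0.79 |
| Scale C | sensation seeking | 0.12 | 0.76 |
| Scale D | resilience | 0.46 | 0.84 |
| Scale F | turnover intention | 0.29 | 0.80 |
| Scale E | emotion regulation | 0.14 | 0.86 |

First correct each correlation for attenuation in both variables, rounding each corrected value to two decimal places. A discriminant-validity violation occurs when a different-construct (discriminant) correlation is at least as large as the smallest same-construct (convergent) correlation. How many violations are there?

0

Disattenuated r (r / √(r_scale · r_new)):
  Scale B (conv): 0.41 / √(0.60·0.70) = 0.63
  Scale A (conv): 0.67 / √(0.79·0.70) = 0.90
  Scale C (disc): 0.12 / √(0.76·0.70) = 0.16
  Scale D (disc): 0.46 / √(0.84·0.70) = 0.60
  Scale F (disc): 0.29 / √(0.80·0.70) = 0.39
  Scale E (disc): 0.14 / √(0.86·0.70) = 0.18
Smallest convergent = 0.63. Discriminant values: 0.16, 0.60, 0.39, 0.18; count ≥ 0.63 → 0.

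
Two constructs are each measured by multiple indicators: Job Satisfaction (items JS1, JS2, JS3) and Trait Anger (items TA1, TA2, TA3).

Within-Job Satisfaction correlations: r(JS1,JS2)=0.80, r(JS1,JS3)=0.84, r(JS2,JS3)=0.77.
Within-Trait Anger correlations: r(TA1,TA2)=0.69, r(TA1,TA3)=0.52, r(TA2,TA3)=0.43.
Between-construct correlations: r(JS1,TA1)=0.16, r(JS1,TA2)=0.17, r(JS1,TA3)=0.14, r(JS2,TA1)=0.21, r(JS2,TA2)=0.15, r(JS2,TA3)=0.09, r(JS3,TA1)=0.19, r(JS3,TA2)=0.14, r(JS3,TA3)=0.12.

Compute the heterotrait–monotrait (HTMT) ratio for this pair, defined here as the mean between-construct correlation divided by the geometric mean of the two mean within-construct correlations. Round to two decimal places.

Mean heterotrait r = 1.37/9 = 0.1522.
Mean within-JS = 2.41/3 = 0.8033; mean within-TA = 1.64/3 = 0.5467.
Geometric mean = √(0.8033 × 0.5467) = 0.6627.
HTMT = 0.1522 / 0.6627 = 0.23.

0.23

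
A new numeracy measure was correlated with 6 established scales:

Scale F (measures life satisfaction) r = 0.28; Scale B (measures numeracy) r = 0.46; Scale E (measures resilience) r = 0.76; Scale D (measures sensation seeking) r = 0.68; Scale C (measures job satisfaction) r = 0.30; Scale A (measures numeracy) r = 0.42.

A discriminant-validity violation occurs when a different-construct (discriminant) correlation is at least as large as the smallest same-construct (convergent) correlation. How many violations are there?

2

Convergent (same construct = numeracy): Scale B, Scale A.
Smallest convergent = 0.42. Discriminant values: 0.28, 0.76, 0.68, 0.30; count ≥ 0.42 → 2.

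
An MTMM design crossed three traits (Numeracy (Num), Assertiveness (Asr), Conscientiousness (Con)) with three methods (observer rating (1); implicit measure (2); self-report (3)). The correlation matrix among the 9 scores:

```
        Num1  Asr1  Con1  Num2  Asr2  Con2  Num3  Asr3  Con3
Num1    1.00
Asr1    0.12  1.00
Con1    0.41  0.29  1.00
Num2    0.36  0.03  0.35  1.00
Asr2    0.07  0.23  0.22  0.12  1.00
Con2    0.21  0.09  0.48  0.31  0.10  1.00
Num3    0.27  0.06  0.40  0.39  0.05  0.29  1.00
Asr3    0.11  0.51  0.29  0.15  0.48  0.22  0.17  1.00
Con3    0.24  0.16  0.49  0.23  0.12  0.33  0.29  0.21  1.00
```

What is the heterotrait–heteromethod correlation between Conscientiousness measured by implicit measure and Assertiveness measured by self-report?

Different traits and methods: r(Con2, Asr3) = 0.22.

0.22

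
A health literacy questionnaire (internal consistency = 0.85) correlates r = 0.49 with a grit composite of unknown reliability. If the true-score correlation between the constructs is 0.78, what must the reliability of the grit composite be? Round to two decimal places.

r_true = r_obs / √(r_xx · r_yy) ⇒ 0.78 = 0.49 / √(0.85 · r_yy).
√(0.85 · r_yy) = 0.49 / 0.78 = 0.6282; 0.85 · r_yy = 0.3946; r_yy = 0.3946 / 0.85 ≈ 0.46.

0.46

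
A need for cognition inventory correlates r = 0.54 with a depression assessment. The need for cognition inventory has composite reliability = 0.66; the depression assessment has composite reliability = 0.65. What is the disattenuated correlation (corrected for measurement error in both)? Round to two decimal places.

r_true = r_obs / √(r_xx · r_yy) = 0.54 / √(0.66 × 0.65) = 0.54 / √0.4290 = 0.54 / 0.6550 ≈ 0.82.

0.82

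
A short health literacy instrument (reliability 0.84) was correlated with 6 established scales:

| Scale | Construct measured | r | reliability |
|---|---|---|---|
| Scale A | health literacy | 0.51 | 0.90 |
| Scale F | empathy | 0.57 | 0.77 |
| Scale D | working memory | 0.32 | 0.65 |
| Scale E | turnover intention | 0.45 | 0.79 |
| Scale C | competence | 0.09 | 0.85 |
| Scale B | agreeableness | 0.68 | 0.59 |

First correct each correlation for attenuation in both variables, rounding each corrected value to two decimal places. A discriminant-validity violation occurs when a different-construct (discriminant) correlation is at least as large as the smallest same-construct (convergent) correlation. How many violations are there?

2

Disattenuated r (r / √(r_scale · r_new)):
  Scale A (conv): 0.51 / √(0.90·0.84) = 0.59
  Scale F (disc): 0.57 / √(0.77·0.84) = 0.71
  Scale D (disc): 0.32 / √(0.65·0.84) = 0.43
  Scale E (disc): 0.45 / √(0.79·0.84) = 0.55
  Scale C (disc): 0.09 / √(0.85·0.84) = 0.11
  Scale B (disc): 0.68 / √(0.59·0.84) = 0.97
Smallest convergent = 0.59. Discriminant values: 0.71, 0.43, 0.55, 0.11, 0.97; count ≥ 0.59 → 2.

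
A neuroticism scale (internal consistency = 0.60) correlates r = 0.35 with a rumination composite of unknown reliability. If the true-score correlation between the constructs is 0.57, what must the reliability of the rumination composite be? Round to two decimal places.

r_true = r_obs / √(r_xx · r_yy) ⇒ 0.57 = 0.35 / √(0.60 · r_yy).
√(0.60 · r_yy) = 0.35 / 0.57 = 0.6140; 0.60 · r_yy = 0.3770; r_yy = 0.3770 / 0.60 ≈ 0.63.

0.63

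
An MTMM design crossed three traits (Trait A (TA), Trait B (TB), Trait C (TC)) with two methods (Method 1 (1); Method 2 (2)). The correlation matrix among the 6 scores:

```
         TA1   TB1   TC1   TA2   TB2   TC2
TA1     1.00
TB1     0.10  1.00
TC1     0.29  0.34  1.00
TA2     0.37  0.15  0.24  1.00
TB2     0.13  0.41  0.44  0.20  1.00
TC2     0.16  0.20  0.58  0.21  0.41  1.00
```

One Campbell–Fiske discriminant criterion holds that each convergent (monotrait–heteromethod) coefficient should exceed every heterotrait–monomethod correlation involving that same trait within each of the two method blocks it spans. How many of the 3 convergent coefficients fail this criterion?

Checking each validity diagonal entry against its comparison values:
TA (methods 1·2): 0.37 vs {0.10, 0.20, 0.29, 0.21} → pass.
TB (methods 1·2): 0.41 vs {0.10, 0.20, 0.34, 0.41} → fail.
TC (methods 1·2): 0.58 vs {0.29, 0.21, 0.34, 0.41} → pass.
1 of 3 fail.

1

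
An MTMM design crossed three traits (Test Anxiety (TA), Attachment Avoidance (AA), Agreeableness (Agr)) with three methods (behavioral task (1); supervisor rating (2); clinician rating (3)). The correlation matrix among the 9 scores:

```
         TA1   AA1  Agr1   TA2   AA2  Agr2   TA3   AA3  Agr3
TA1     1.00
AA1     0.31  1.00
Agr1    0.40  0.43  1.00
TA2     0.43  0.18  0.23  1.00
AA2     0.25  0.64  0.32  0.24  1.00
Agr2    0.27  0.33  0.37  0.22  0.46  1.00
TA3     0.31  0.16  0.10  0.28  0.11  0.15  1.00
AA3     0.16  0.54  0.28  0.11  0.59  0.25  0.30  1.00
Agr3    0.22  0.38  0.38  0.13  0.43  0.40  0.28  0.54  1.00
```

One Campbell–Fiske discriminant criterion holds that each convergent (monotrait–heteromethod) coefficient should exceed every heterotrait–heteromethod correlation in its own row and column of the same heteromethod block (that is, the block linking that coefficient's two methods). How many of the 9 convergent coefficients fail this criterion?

2

Checking each validity diagonal entry against its comparison values:
TA (methods 1·2): 0.43 vs {0.25, 0.18, 0.27, 0.23} → pass.
TA (methods 1·3): 0.31 vs {0.16, 0.16, 0.22, 0.10} → pass.
TA (methods 2·3): 0.28 vs {0.11, 0.11, 0.13, 0.15} → pass.
AA (methods 1·2): 0.64 vs {0.18, 0.25, 0.33, 0.32} → pass.
AA (methods 1·3): 0.54 vs {0.16, 0.16, 0.38, 0.28} → pass.
AA (methods 2·3): 0.59 vs {0.11, 0.11, 0.43, 0.25} → pass.
Agr (methods 1·2): 0.37 vs {0.23, 0.27, 0.32, 0.33} → pass.
Agr (methods 1·3): 0.38 vs {0.10, 0.22, 0.28, 0.38} → fail.
Agr (methods 2·3): 0.40 vs {0.15, 0.13, 0.25, 0.43} → fail.
2 of 9 fail.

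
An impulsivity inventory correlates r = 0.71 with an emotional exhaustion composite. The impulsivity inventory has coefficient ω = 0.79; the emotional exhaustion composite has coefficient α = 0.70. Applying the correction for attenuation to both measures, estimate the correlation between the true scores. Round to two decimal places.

0.95

r_true = r_obs / √(r_xx · r_yy) = 0.71 / √(0.79 × 0.70) = 0.71 / √0.5530 = 0.71 / 0.7436 ≈ 0.95.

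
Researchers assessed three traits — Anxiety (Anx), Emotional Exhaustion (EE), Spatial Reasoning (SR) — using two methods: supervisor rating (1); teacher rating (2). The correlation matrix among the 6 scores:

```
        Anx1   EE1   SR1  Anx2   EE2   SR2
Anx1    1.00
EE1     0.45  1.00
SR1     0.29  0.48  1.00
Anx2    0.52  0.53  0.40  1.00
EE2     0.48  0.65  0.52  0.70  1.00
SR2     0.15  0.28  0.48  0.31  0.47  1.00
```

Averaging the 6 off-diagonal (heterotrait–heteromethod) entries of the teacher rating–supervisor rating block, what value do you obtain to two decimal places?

0.39

HTHM values (method 2 × method 1): 0.53, 0.40, 0.48, 0.52, 0.15, 0.28; mean = 2.36/6 = 0.39.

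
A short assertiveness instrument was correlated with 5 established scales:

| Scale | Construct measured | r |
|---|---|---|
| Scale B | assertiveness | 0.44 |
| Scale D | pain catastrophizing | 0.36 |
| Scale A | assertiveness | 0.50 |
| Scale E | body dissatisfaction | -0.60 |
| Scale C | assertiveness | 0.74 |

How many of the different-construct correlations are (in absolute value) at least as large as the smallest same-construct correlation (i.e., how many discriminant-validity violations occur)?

1

Convergent (same construct = assertiveness): Scale B, Scale A, Scale C.
Smallest convergent = 0.44. Discriminant |r|: 0.36, 0.60; count ≥ 0.44 → 1.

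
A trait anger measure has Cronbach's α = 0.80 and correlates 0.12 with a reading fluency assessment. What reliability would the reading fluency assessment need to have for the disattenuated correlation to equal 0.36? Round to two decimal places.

0.14

r_true = r_obs / √(r_xx · r_yy) ⇒ 0.36 = 0.12 / √(0.80 · r_yy).
√(0.80 · r_yy) = 0.12 / 0.36 = 0.3333; 0.80 · r_yy = 0.1111; r_yy = 0.1111 / 0.80 ≈ 0.14.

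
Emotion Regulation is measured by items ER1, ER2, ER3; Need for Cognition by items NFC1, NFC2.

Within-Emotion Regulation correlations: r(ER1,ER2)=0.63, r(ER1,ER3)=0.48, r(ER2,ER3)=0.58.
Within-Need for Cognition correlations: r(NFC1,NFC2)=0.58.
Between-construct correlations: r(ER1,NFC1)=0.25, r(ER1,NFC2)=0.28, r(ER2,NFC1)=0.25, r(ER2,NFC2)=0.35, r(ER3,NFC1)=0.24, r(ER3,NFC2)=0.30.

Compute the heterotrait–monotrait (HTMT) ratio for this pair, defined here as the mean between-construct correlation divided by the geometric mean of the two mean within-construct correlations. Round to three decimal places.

Between-construct mean = 1.67/6 = 0.2783.
Mean within-ER = 1.69/3 = 0.5633; mean within-NFC = 0.58/1 = 0.5800.
Geometric mean = √(0.5633 × 0.5800) = 0.5716.
HTMT = 0.2783 / 0.5716 = 0.487.

0.487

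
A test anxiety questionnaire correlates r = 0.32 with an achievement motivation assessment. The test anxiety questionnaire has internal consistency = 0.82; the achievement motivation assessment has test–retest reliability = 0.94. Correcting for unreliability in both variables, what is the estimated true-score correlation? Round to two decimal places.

r_true = r_obs / √(r_xx · r_yy) = 0.32 / √(0.82 × 0.94) = 0.32 / √0.7708 = 0.32 / 0.8780 ≈ 0.36.

0.36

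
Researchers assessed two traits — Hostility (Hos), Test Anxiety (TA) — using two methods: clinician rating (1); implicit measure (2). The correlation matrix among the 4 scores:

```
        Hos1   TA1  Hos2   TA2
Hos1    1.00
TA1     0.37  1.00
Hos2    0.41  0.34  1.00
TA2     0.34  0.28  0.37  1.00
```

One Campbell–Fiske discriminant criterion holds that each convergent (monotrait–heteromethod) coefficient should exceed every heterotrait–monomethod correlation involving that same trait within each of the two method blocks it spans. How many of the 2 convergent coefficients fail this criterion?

1

Checking each validity diagonal entry against its comparison values:
Hos (methods 1·2): 0.41 vs {0.37, 0.37} → pass.
TA (methods 1·2): 0.28 vs {0.37, 0.37} → fail.
1 of 2 fail.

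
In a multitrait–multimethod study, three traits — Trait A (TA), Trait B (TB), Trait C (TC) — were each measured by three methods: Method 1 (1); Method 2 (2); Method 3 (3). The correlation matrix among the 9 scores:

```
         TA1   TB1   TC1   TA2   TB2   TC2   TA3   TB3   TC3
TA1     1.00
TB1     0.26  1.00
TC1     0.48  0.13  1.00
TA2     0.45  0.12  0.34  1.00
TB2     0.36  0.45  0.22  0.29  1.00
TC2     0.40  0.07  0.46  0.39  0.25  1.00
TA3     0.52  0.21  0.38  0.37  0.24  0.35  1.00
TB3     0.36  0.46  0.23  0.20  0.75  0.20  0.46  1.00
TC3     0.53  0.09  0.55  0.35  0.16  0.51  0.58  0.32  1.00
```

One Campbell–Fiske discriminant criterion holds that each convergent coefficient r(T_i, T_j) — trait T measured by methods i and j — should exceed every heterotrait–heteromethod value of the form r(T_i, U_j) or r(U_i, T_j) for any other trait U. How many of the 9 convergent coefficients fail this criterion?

1

Checking each validity diagonal entry against its comparison values:
TA (methods 1·2): 0.45 vs {0.36, 0.12, 0.40, 0.34} → pass.
TA (methods 1·3): 0.52 vs {0.36, 0.21, 0.53, 0.38} → fail.
TA (methods 2·3): 0.37 vs {0.20, 0.24, 0.35, 0.35} → pass.
TB (methods 1·2): 0.45 vs {0.12, 0.36, 0.07, 0.22} → pass.
TB (methods 1·3): 0.46 vs {0.21, 0.36, 0.09, 0.23} → pass.
TB (methods 2·3): 0.75 vs {0.24, 0.20, 0.16, 0.20} → pass.
TC (methods 1·2): 0.46 vs {0.34, 0.40, 0.22, 0.07} → pass.
TC (methods 1·3): 0.55 vs {0.38, 0.53, 0.23, 0.09} → pass.
TC (methods 2·3): 0.51 vs {0.35, 0.35, 0.20, 0.16} → pass.
1 of 9 fail.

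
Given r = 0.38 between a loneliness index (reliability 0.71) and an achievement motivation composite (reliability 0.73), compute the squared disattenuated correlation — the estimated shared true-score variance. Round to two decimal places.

Disattenuated r = 0.38 / √(0.71 × 0.73) = 0.38 / 0.7199 = 0.5279.
Shared true-score variance = 0.5279² = 0.2787 ≈ 0.28.

0.28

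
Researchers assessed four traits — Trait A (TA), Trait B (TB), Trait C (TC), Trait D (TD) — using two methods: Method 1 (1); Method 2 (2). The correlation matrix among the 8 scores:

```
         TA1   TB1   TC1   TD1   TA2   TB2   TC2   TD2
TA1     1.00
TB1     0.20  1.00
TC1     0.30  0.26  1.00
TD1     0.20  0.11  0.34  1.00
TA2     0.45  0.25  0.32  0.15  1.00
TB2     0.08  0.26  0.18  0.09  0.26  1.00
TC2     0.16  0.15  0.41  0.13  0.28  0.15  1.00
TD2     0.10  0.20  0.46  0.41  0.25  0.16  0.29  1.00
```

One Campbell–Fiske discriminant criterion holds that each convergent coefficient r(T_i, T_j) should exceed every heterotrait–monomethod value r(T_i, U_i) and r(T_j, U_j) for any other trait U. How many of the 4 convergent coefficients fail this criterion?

1

Checking each validity diagonal entry against its comparison values:
TA (methods 1·2): 0.45 vs {0.20, 0.26, 0.30, 0.28, 0.20, 0.25} → pass.
TB (methods 1·2): 0.26 vs {0.20, 0.26, 0.26, 0.15, 0.11, 0.16} → fail.
TC (methods 1·2): 0.41 vs {0.30, 0.28, 0.26, 0.15, 0.34, 0.29} → pass.
TD (methods 1·2): 0.41 vs {0.20, 0.25, 0.11, 0.16, 0.34, 0.29} → pass.
1 of 4 fail.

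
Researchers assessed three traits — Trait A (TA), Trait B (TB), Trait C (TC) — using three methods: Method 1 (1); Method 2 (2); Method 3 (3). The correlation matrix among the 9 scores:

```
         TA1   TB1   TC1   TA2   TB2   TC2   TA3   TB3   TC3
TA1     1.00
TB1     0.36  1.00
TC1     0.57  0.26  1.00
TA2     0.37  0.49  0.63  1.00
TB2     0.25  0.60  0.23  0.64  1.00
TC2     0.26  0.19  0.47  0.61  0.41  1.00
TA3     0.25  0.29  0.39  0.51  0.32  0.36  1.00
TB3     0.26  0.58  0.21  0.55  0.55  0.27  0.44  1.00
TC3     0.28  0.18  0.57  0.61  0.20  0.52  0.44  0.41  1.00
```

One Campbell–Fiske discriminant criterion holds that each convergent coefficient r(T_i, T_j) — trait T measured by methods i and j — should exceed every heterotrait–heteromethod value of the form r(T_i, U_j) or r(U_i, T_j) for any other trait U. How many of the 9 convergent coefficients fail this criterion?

Convergent coefficients and their comparison sets:
TA (methods 1·2): 0.37 vs {0.25, 0.49, 0.26, 0.63} → fail.
TA (methods 1·3): 0.25 vs {0.26, 0.29, 0.28, 0.39} → fail.
TA (methods 2·3): 0.51 vs {0.55, 0.32, 0.61, 0.36} → fail.
TB (methods 1·2): 0.60 vs {0.49, 0.25, 0.19, 0.23} → pass.
TB (methods 1·3): 0.58 vs {0.29, 0.26, 0.18, 0.21} → pass.
TB (methods 2·3): 0.55 vs {0.32, 0.55, 0.20, 0.27} → fail.
TC (methods 1·2): 0.47 vs {0.63, 0.26, 0.23, 0.19} → fail.
TC (methods 1·3): 0.57 vs {0.39, 0.28, 0.21, 0.18} → pass.
TC (methods 2·3): 0.52 vs {0.36, 0.61, 0.27, 0.20} → fail.
6 of 9 fail.

6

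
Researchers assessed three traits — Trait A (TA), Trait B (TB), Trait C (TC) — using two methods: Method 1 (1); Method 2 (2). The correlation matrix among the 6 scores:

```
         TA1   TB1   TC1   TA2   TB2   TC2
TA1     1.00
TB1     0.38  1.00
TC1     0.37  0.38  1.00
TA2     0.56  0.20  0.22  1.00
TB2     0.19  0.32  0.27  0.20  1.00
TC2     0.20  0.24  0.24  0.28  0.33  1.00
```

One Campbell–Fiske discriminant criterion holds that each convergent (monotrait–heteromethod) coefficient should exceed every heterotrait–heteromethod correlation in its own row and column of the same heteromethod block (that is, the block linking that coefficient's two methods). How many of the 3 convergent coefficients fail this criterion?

1

Each convergent coefficient versus the relevant comparison correlations:
TA (methods 1·2): 0.56 vs {0.19, 0.20, 0.20, 0.22} → pass.
TB (methods 1·2): 0.32 vs {0.20, 0.19, 0.24, 0.27} → pass.
TC (methods 1·2): 0.24 vs {0.22, 0.20, 0.27, 0.24} → fail.
1 of 3 fail.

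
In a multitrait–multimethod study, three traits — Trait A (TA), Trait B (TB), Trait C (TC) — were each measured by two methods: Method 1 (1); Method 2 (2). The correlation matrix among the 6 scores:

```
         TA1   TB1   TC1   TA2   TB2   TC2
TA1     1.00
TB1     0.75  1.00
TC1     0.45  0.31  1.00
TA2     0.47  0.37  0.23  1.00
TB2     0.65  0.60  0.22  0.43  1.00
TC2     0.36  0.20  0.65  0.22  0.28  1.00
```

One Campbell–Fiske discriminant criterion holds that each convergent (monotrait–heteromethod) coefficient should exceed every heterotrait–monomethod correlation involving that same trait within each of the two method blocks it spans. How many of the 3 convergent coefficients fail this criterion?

Checking each validity diagonal entry against its comparison values:
TA (methods 1·2): 0.47 vs {0.75, 0.43, 0.45, 0.22} → fail.
TB (methods 1·2): 0.60 vs {0.75, 0.43, 0.31, 0.28} → fail.
TC (methods 1·2): 0.65 vs {0.45, 0.22, 0.31, 0.28} → pass.
2 of 3 fail.

2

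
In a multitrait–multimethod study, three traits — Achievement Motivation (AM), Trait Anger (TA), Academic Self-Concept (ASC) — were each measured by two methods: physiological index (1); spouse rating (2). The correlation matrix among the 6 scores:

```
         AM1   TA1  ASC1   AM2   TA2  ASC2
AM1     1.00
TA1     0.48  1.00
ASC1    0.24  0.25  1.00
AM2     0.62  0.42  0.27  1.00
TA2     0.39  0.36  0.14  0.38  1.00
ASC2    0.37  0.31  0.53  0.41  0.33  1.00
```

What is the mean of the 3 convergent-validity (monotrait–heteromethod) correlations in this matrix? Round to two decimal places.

0.50

Convergent values: 0.62, 0.36, 0.53; mean = 1.51/3 = 0.50.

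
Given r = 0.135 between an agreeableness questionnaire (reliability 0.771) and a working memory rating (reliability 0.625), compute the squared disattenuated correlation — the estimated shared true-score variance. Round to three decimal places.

0.038

Disattenuated r = 0.135 / √(0.771 × 0.625) = 0.135 / 0.6942 = 0.1945.
Shared true-score variance = 0.1945² = 0.0378 ≈ 0.038.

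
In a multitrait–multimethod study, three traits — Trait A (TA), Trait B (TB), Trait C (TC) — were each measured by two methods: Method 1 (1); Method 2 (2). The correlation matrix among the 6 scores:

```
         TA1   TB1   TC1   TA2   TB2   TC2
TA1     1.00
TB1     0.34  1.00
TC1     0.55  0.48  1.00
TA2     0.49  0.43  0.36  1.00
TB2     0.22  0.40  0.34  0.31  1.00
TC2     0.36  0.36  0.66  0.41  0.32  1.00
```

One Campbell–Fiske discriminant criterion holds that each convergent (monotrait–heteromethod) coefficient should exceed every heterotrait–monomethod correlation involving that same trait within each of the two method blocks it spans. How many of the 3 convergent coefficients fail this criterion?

2

Checking each validity diagonal entry against its comparison values:
TA (methods 1·2): 0.49 vs {0.34, 0.31, 0.55, 0.41} → fail.
TB (methods 1·2): 0.40 vs {0.34, 0.31, 0.48, 0.32} → fail.
TC (methods 1·2): 0.66 vs {0.55, 0.41, 0.48, 0.32} → pass.
2 of 3 fail.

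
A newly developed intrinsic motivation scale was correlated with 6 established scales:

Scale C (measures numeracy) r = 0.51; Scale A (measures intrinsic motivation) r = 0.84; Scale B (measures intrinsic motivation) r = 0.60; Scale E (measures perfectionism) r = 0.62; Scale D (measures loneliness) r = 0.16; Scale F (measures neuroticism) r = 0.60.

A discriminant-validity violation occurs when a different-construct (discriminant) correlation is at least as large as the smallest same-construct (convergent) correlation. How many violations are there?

Convergent (same construct = intrinsic motivation): Scale A, Scale B.
Smallest convergent = 0.60. Discriminant values: 0.51, 0.62, 0.16, 0.60; count ≥ 0.60 → 2.

2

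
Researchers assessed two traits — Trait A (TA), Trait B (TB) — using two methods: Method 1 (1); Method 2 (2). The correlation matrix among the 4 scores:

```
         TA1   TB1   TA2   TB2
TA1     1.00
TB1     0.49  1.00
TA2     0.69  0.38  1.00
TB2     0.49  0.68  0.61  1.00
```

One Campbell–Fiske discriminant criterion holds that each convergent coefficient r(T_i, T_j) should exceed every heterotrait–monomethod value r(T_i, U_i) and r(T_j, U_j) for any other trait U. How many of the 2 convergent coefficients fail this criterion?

0

Convergent coefficients and their comparison sets:
TA (methods 1·2): 0.69 vs {0.49, 0.61} → pass.
TB (methods 1·2): 0.68 vs {0.49, 0.61} → pass.
0 of 2 fail.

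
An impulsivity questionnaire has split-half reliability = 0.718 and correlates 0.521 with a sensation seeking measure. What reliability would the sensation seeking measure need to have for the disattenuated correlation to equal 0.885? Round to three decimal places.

0.483

r_true = r_obs / √(r_xx · r_yy) ⇒ 0.885 = 0.521 / √(0.718 · r_yy).
√(0.718 · r_yy) = 0.521 / 0.885 = 0.5887; 0.718 · r_yy = 0.3466; r_yy = 0.3466 / 0.718 ≈ 0.483.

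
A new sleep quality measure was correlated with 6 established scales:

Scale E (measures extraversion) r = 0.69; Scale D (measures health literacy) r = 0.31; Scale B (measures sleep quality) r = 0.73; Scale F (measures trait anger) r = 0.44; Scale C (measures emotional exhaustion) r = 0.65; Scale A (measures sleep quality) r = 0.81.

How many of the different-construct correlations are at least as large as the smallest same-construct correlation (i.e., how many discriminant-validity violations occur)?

0

Convergent (same construct = sleep quality): Scale B, Scale A.
Smallest convergent = 0.73. Discriminant values: 0.69, 0.31, 0.44, 0.65; count ≥ 0.73 → 0.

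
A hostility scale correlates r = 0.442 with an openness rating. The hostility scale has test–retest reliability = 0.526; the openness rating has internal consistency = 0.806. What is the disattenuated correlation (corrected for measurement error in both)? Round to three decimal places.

0.679

r_true = r_obs / √(r_xx · r_yy) = 0.442 / √(0.526 × 0.806) = 0.442 / √0.423956 = 0.442 / 0.6511 ≈ 0.679.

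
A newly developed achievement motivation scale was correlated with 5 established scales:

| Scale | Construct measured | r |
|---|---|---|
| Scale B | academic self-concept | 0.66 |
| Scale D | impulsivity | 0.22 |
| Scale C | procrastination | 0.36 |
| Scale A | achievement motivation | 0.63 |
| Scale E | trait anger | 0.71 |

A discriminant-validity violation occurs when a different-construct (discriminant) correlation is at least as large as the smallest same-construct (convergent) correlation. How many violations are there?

Convergent (same construct = achievement motivation): Scale A.
Smallest convergent = 0.63. Discriminant values: 0.66, 0.22, 0.36, 0.71; count ≥ 0.63 → 2.

2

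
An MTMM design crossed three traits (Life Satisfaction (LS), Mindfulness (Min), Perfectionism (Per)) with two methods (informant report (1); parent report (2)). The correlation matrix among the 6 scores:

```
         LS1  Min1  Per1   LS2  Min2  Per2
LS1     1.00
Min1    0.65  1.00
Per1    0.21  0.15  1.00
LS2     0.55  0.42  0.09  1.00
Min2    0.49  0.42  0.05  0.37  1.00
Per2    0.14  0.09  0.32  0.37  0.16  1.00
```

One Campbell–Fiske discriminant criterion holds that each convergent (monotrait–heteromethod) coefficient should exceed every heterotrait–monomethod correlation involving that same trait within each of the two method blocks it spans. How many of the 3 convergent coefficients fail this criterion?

3

Each convergent coefficient versus the relevant comparison correlations:
LS (methods 1·2): 0.55 vs {0.65, 0.37, 0.21, 0.37} → fail.
Min (methods 1·2): 0.42 vs {0.65, 0.37, 0.15, 0.16} → fail.
Per (methods 1·2): 0.32 vs {0.21, 0.37, 0.15, 0.16} → fail.
3 of 3 fail.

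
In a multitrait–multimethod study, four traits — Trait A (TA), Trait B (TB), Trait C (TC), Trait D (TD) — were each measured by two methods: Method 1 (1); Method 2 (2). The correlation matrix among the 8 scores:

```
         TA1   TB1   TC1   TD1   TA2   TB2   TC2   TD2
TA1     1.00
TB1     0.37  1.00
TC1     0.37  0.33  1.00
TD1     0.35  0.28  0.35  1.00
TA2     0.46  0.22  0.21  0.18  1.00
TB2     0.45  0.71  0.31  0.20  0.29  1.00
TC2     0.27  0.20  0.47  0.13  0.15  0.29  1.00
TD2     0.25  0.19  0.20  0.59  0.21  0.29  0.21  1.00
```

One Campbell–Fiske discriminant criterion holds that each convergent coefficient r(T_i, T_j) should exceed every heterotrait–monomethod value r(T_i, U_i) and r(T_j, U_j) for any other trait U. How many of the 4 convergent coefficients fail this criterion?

Checking each validity diagonal entry against its comparison values:
TA (methods 1·2): 0.46 vs {0.37, 0.29, 0.37, 0.15, 0.35, 0.21} → pass.
TB (methods 1·2): 0.71 vs {0.37, 0.29, 0.33, 0.29, 0.28, 0.29} → pass.
TC (methods 1·2): 0.47 vs {0.37, 0.15, 0.33, 0.29, 0.35, 0.21} → pass.
TD (methods 1·2): 0.59 vs {0.35, 0.21, 0.28, 0.29, 0.35, 0.21} → pass.
0 of 4 fail.

0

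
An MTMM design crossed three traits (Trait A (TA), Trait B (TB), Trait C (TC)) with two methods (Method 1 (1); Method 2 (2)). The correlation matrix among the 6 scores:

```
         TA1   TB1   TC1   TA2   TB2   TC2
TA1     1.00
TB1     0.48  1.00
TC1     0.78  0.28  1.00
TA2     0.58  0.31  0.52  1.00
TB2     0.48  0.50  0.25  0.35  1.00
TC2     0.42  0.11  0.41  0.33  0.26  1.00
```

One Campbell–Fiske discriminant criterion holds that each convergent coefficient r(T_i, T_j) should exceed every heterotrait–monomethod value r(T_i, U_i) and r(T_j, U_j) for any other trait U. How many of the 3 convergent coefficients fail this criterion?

Convergent coefficients and their comparison sets:
TA (methods 1·2): 0.58 vs {0.48, 0.35, 0.78, 0.33} → fail.
TB (methods 1·2): 0.50 vs {0.48, 0.35, 0.28, 0.26} → pass.
TC (methods 1·2): 0.41 vs {0.78, 0.33, 0.28, 0.26} → fail.
2 of 3 fail.

2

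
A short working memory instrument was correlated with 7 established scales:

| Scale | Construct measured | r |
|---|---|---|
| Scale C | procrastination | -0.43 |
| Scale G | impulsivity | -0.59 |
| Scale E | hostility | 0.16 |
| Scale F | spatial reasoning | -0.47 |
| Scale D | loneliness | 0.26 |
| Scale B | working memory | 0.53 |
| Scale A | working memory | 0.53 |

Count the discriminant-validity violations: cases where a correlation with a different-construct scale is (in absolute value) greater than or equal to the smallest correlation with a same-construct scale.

1

Convergent (same construct = working memory): Scale B, Scale A.
Smallest convergent = 0.53. Discriminant |r|: 0.43, 0.59, 0.16, 0.47, 0.26; count ≥ 0.53 → 1.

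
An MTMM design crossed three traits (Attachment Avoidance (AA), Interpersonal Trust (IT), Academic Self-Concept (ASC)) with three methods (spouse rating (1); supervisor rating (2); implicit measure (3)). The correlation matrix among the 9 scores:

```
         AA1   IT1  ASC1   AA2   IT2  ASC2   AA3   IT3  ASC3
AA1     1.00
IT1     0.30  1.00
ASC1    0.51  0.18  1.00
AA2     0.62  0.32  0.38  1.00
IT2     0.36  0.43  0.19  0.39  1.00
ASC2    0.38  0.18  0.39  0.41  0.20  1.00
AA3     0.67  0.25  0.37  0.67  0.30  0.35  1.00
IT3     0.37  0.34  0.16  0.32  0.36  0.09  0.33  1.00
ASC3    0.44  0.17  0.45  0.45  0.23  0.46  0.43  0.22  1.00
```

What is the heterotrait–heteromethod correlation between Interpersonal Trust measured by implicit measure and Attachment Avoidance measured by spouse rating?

0.37

Different traits and methods: r(IT3, AA1) = 0.37.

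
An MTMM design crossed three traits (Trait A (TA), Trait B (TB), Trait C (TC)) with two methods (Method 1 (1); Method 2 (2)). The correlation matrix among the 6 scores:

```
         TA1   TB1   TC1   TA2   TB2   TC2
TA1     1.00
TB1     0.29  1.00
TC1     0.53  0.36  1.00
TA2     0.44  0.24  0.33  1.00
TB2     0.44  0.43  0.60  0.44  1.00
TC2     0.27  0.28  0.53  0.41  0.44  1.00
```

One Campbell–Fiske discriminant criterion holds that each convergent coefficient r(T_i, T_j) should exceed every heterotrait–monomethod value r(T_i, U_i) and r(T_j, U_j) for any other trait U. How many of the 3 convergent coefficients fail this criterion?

Convergent coefficients and their comparison sets:
TA (methods 1·2): 0.44 vs {0.29, 0.44, 0.53, 0.41} → fail.
TB (methods 1·2): 0.43 vs {0.29, 0.44, 0.36, 0.44} → fail.
TC (methods 1·2): 0.53 vs {0.53, 0.41, 0.36, 0.44} → fail.
3 of 3 fail.

3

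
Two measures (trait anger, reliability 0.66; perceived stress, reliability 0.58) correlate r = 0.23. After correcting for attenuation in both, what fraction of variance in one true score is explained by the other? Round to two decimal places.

0.14

Disattenuated r = 0.23 / √(0.66 × 0.58) = 0.23 / 0.6187 = 0.3717.
Shared true-score variance = 0.3717² = 0.1382 ≈ 0.14.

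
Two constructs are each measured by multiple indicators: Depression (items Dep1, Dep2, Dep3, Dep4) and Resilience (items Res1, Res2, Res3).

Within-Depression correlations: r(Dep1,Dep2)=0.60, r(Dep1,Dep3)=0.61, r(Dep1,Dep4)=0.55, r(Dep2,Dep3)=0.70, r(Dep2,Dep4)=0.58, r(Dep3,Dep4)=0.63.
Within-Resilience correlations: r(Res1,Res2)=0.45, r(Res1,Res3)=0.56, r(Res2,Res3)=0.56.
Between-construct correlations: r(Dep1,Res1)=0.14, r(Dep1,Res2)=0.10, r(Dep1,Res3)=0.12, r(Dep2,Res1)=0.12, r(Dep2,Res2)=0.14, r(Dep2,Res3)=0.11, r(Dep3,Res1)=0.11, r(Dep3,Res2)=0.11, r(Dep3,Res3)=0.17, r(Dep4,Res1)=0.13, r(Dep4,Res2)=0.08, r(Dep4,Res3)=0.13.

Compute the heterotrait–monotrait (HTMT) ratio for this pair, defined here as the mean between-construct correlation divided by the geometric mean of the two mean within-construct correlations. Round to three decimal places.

Between-construct mean = 1.46/12 = 0.1217.
Mean within-Dep = 3.67/6 = 0.6117; mean within-Res = 1.57/3 = 0.5233.
Geometric mean = √(0.6117 × 0.5233) = 0.5658.
HTMT = 0.1217 / 0.5658 = 0.215.

0.215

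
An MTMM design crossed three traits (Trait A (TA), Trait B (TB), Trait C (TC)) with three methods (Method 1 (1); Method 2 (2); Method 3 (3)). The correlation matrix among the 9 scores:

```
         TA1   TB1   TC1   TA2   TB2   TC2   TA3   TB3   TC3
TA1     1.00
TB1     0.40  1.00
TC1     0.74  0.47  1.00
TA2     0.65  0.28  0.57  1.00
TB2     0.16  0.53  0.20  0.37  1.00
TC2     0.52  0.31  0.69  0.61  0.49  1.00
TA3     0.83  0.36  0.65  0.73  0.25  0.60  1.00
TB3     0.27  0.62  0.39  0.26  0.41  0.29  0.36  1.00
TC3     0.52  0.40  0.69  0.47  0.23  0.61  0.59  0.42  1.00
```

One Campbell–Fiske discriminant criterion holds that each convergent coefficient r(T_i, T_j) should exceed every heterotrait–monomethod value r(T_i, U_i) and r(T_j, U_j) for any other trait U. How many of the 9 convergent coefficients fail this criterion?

Checking each validity diagonal entry against its comparison values:
TA (methods 1·2): 0.65 vs {0.40, 0.37, 0.74, 0.61} → fail.
TA (methods 1·3): 0.83 vs {0.40, 0.36, 0.74, 0.59} → pass.
TA (methods 2·3): 0.73 vs {0.37, 0.36, 0.61, 0.59} → pass.
TB (methods 1·2): 0.53 vs {0.40, 0.37, 0.47, 0.49} → pass.
TB (methods 1·3): 0.62 vs {0.40, 0.36, 0.47, 0.42} → pass.
TB (methods 2·3): 0.41 vs {0.37, 0.36, 0.49, 0.42} → fail.
TC (methods 1·2): 0.69 vs {0.74, 0.61, 0.47, 0.49} → fail.
TC (methods 1·3): 0.69 vs {0.74, 0.59, 0.47, 0.42} → fail.
TC (methods 2·3): 0.61 vs {0.61, 0.59, 0.49, 0.42} → fail.
5 of 9 fail.

5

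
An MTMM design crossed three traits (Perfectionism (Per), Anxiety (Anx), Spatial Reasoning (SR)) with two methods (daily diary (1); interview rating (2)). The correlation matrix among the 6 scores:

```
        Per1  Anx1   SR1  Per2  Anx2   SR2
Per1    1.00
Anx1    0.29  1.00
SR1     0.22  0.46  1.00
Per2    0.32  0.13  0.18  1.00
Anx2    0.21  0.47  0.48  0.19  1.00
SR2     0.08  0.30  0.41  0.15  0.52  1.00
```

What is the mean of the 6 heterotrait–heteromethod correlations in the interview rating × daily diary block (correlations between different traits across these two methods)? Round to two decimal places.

0.23

HTHM values (method 2 × method 1): 0.13, 0.18, 0.21, 0.48, 0.08, 0.30; mean = 1.38/6 = 0.23.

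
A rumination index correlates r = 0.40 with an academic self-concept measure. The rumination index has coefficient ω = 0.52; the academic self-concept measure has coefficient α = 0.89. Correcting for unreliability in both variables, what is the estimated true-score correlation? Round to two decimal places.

r_true = r_obs / √(r_xx · r_yy) = 0.40 / √(0.52 × 0.89) = 0.40 / √0.4628 = 0.40 / 0.6803 ≈ 0.59.

0.59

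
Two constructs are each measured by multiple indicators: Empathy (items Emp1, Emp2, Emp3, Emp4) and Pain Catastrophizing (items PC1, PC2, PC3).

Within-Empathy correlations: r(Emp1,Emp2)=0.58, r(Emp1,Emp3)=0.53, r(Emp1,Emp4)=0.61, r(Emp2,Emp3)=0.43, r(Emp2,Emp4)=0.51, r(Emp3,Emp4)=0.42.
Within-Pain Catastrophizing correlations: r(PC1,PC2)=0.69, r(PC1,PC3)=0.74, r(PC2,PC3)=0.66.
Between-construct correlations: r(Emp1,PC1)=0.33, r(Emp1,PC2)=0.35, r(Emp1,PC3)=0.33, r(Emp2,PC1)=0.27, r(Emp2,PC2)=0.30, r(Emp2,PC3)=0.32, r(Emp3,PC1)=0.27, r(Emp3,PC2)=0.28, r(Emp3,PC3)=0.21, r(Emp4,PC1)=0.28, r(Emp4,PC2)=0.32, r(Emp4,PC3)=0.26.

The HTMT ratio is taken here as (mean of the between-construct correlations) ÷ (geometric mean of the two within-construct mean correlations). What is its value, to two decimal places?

0.49

Between-construct mean = 3.52/12 = 0.2933.
Mean within-Emp = 3.08/6 = 0.5133; mean within-PC = 2.09/3 = 0.6967.
Geometric mean = √(0.5133 × 0.6967) = 0.5980.
HTMT = 0.2933 / 0.5980 = 0.49.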